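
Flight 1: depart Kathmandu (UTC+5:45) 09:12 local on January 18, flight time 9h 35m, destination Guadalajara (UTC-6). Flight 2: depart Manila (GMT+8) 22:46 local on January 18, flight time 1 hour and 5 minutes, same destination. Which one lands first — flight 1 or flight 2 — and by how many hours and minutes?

Flight 1 in UTC: 09:12 − 5:45 = 03:27 on Jan 18.
+9 hours 35 minutes → arrive 13:02 UTC on Jan 18.
Flight 2 in UTC: 22:46 − 8:00 = 14:46 on Jan 18.
+1 hour and 5 minutes → arrive 15:51 UTC on Jan 18.
Flight 1 lands earlier by 2 hours 49 minutes.

the first, by 2 hours 49 minutes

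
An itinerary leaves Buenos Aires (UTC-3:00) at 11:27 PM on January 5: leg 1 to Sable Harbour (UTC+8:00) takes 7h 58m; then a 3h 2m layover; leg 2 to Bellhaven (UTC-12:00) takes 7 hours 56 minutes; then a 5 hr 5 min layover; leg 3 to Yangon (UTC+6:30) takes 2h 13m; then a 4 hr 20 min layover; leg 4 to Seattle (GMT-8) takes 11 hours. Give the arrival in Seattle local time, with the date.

12:01 PM on January 7

Convert departure to UTC: 11:27 PM + 3:00 = 2:27 AM UTC on Jan 6.
Add 7 hours and 58 minutes leg 1 → 10:25 AM UTC.
Add 3 hours 2 minutes layover in Sable Harbour → 1:27 PM UTC.
Add 7 hours 56 minutes leg 2 → 9:23 PM UTC.
Add 5 hours and 5 minutes layover in Bellhaven → 2:28 AM UTC (Jan 7).
Add 2 hours and 13 minutes leg 3 → 4:41 AM UTC.
Add 4 hours 20 minutes layover in Yangon → 9:01 AM UTC.
Add 11 hours leg 4 → 8:01 PM UTC.
Seattle is UTC−8:00, so local arrival = 8:01 PM − 8:00 = 12:01 PM on Jan 7.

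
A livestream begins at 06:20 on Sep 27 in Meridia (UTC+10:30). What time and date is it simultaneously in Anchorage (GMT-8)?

11:50 on September 26

In UTC: 06:20 − 10:30 = 19:50 on Sep 26.
Anchorage is UTC−8:00: 19:50 − 8:00 = 11:50 on Sep 26.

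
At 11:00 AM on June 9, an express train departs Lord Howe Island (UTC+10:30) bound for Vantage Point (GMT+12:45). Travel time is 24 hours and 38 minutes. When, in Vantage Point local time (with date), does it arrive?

Vantage Point is 2:15 ahead of Lord Howe Island.
After 24 hours and 38 minutes it is 11:38 AM (Jun 10) in Lord Howe Island.
Shift by the zone difference: 11:38 AM + 2:15 = 1:53 PM on Jun 10 in Vantage Point.

1:53 PM on Jun 10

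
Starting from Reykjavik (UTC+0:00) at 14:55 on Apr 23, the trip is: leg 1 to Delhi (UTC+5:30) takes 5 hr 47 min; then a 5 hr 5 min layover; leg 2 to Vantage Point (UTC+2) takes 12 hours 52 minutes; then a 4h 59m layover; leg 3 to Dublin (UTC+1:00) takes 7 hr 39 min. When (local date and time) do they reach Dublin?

Reykjavik is at UTC+0, so departure is already 14:55 UTC on Apr 23.
Add 5 hours and 47 minutes leg 1 → 20:42 UTC.
Add 5 hours 5 minutes layover in Delhi → 01:47 UTC (Apr 24).
Add 12 hours 52 minutes leg 2 → 14:39 UTC.
Add 4 hours 59 minutes layover in Vantage Point → 19:38 UTC.
Add 7 hours 39 minutes leg 3 → 03:17 UTC (Apr 25).
Dublin is UTC+1:00, so local arrival = 03:17 + 1:00 = 04:17 on Apr 25.

04:17 on April 25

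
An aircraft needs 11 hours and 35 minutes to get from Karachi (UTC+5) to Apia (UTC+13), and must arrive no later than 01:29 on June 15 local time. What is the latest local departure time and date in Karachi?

Target arrival in UTC: 01:29 − 13:00 = 12:29 on Jun 14.
Subtract 11 hours and 35 minutes → departure 00:54 UTC on Jun 14.
Karachi is UTC+5:00: 00:54 + 5:00 = 05:54 on Jun 14.

05:54 on June 14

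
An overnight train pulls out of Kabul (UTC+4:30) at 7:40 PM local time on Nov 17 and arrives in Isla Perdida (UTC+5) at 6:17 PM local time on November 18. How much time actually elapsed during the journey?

22 hours 7 minutes

Isla Perdida is 0:30 ahead of Kabul.
Clock-face elapsed time (ignoring zones) is 22 hours 37 minutes.
Actual elapsed = 22 hours 37 minutes − 0:30 = 22 hours 7 minutes.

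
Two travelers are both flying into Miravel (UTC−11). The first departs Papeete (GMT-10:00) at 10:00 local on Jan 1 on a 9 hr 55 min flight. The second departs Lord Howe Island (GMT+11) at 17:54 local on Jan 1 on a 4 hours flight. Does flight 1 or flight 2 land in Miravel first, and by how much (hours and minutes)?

Flight 1 in UTC: 10:00 + 10:00 = 20:00 on Jan 1.
+9 hours and 55 minutes → arrive 05:55 UTC on Jan 2.
Flight 2 in UTC: 17:54 − 11:00 = 06:54 on Jan 1.
+4 hours → arrive 10:54 UTC on Jan 1.
Flight 2 lands earlier by 19 hours 1 minute.

the second, by 19 hours 1 minute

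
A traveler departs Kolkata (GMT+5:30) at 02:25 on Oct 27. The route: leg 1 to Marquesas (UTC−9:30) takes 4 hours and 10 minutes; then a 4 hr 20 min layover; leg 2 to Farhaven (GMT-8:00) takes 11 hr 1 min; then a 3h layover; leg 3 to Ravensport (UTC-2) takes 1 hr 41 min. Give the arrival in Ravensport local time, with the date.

Convert departure to UTC: 02:25 − 5:30 = 20:55 UTC on Oct 26.
Add 4 hours 10 minutes leg 1 → 01:05 UTC (Oct 27).
Add 4 hours and 20 minutes layover in Marquesas → 05:25 UTC.
Add 11 hours and 1 minute leg 2 → 16:26 UTC.
Add 3 hours layover in Farhaven → 19:26 UTC.
Add 1 hour 41 minutes leg 3 → 21:07 UTC.
Ravensport is UTC−2:00, so local arrival = 21:07 − 2:00 = 19:07 on Oct 27.

19:07 on October 27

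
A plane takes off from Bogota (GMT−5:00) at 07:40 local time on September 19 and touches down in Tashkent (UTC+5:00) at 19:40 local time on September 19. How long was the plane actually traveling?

2 hours

Departure in UTC: 07:40 + 5:00 = 12:40 on Sep 19.
Arrival in UTC: 19:40 − 5:00 = 14:40 on Sep 19.
Elapsed = 14:40 − 12:40 = 2 hours.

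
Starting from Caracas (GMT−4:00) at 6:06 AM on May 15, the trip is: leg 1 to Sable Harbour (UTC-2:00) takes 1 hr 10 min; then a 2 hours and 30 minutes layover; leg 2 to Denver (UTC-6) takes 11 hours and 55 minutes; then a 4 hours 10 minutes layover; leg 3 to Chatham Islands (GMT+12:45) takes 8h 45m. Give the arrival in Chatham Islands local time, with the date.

Convert departure to UTC: 6:06 AM + 4:00 = 10:06 AM UTC on May 15.
Add 1 hour 10 minutes leg 1 → 11:16 AM UTC.
Add 2 hours and 30 minutes layover in Sable Harbour → 1:46 PM UTC.
Add 11 hours and 55 minutes leg 2 → 1:41 AM UTC (May 16).
Add 4 hours and 10 minutes layover in Denver → 5:51 AM UTC.
Add 8 hours 45 minutes leg 3 → 2:36 PM UTC.
Chatham Islands is UTC+12:45, so local arrival = 2:36 PM + 12:45 = 3:21 AM on May 17.

3:21 AM on May 17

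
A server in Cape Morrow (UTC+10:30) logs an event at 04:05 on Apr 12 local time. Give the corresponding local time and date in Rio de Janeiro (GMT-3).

14:35 on April 11

In UTC: 04:05 − 10:30 = 17:35 on Apr 11.
Rio de Janeiro is UTC−3:00: 17:35 − 3:00 = 14:35 on Apr 11.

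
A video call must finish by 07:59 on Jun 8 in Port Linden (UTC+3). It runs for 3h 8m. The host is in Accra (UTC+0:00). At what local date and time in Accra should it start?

Target end time in UTC: 07:59 − 3:00 = 04:59 on Jun 8.
Subtract 3 hours 8 minutes → start 01:51 UTC on Jun 8.
Accra is UTC+0, so start is 01:51 on Jun 8.

01:51 on Jun 8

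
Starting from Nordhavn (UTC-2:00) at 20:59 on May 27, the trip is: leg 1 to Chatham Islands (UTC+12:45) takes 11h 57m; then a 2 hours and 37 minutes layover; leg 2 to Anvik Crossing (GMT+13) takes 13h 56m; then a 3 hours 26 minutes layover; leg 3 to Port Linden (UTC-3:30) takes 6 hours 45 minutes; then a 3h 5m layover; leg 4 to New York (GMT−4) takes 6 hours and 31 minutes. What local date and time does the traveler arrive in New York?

Convert departure to UTC: 20:59 + 2:00 = 22:59 UTC on May 27.
Add 11 hours and 57 minutes leg 1 → 10:56 UTC (May 28).
Add 2 hours 37 minutes layover in Chatham Islands → 13:33 UTC.
Add 13 hours and 56 minutes leg 2 → 03:29 UTC (May 29).
Add 3 hours and 26 minutes layover in Anvik Crossing → 06:55 UTC.
Add 6 hours 45 minutes leg 3 → 13:40 UTC.
Add 3 hours 5 minutes layover in Port Linden → 16:45 UTC.
Add 6 hours 31 minutes leg 4 → 23:16 UTC.
New York is UTC−4:00, so local arrival = 23:16 − 4:00 = 19:16 on May 29.

19:16 on May 29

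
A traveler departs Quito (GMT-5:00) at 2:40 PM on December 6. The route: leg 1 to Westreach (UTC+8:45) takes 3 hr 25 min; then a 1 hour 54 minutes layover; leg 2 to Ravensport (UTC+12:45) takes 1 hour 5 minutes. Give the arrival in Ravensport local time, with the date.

2:49 PM on Dec 7

Convert departure to UTC: 2:40 PM + 5:00 = 7:40 PM UTC on Dec 6.
Add 3 hours 25 minutes leg 1 → 11:05 PM UTC.
Add 1 hour 54 minutes layover in Westreach → 12:59 AM UTC (Dec 7).
Add 1 hour and 5 minutes leg 2 → 2:04 AM UTC.
Ravensport is UTC+12:45, so local arrival = 2:04 AM + 12:45 = 2:49 PM on Dec 7.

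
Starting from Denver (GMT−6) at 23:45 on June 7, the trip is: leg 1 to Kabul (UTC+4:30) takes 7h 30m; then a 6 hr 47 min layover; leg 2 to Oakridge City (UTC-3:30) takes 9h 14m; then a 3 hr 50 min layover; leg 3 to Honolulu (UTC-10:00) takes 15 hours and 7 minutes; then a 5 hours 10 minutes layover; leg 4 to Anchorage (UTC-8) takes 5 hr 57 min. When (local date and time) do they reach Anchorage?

03:20 on Jun 10

Convert departure to UTC: 23:45 + 6:00 = 05:45 UTC on Jun 8.
Add 7 hours 30 minutes leg 1 → 13:15 UTC.
Add 6 hours 47 minutes layover in Kabul → 20:02 UTC.
Add 9 hours 14 minutes leg 2 → 05:16 UTC (Jun 9).
Add 3 hours 50 minutes layover in Oakridge City → 09:06 UTC.
Add 15 hours and 7 minutes leg 3 → 00:13 UTC (Jun 10).
Add 5 hours 10 minutes layover in Honolulu → 05:23 UTC.
Add 5 hours 57 minutes leg 4 → 11:20 UTC.
Anchorage is UTC−8:00, so local arrival = 11:20 − 8:00 = 03:20 on Jun 10.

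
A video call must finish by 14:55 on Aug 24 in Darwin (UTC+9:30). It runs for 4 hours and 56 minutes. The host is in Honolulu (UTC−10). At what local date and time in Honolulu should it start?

14:29 on August 23

Target end time in UTC: 14:55 − 9:30 = 05:25 on Aug 24.
Subtract 4 hours 56 minutes → start 00:29 UTC on Aug 24.
Honolulu is UTC−10:00: 00:29 − 10:00 = 14:29 on Aug 23.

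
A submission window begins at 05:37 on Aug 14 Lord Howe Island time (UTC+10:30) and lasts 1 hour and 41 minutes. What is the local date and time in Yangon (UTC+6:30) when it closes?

03:18 on August 14

Yangon is 4:00 behind Lord Howe Island.
After 1 hour and 41 minutes it is 07:18 in Lord Howe Island.
Shift by the zone difference: 07:18 − 4:00 = 03:18 on Aug 14 in Yangon.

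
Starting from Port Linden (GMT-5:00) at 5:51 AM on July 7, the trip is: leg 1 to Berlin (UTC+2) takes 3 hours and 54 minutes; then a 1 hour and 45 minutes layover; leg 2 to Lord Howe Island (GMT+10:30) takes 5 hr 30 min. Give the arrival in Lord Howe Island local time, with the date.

Convert departure to UTC: 5:51 AM + 5:00 = 10:51 AM UTC on Jul 7.
Add 3 hours and 54 minutes leg 1 → 2:45 PM UTC.
Add 1 hour 45 minutes layover in Berlin → 4:30 PM UTC.
Add 5 hours and 30 minutes leg 2 → 10:00 PM UTC.
Lord Howe Island is UTC+10:30, so local arrival = 10:00 PM + 10:30 = 8:30 AM on Jul 8.

8:30 AM on Jul 8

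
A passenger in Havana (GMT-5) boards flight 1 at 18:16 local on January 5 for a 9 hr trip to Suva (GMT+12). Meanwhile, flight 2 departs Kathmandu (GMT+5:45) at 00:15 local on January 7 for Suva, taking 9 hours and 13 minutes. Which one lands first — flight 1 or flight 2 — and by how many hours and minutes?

the first, by 19 hours 27 minutes

Flight 1 in UTC: 18:16 + 5:00 = 23:16 on Jan 5.
+9 hours → arrive 08:16 UTC on Jan 6.
Flight 2 in UTC: 00:15 − 5:45 = 18:30 on Jan 6.
+9 hours and 13 minutes → arrive 03:43 UTC on Jan 7.
Flight 1 lands earlier by 19 hours 27 minutes.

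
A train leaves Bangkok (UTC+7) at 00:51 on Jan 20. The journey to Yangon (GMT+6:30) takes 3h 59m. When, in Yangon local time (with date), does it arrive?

04:20 on January 20

Convert departure to UTC: 00:51 − 7:00 = 17:51 UTC on Jan 19.
Add 3 hours and 59 minutes travel time → 21:50 UTC.
Yangon is UTC+6:30, so local arrival = 21:50 + 6:30 = 04:20 on Jan 20.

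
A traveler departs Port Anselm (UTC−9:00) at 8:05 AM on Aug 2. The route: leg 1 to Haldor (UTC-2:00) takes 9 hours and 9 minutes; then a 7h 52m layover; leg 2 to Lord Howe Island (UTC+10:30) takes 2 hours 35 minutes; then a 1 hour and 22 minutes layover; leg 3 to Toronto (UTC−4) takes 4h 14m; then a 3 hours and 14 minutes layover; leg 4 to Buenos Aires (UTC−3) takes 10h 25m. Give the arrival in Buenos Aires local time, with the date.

4:56 AM on Aug 4

Convert departure to UTC: 8:05 AM + 9:00 = 5:05 PM UTC on Aug 2.
Add 9 hours and 9 minutes leg 1 → 2:14 AM UTC (Aug 3).
Add 7 hours 52 minutes layover in Haldor → 10:06 AM UTC.
Add 2 hours 35 minutes leg 2 → 12:41 PM UTC.
Add 1 hour 22 minutes layover in Lord Howe Island → 2:03 PM UTC.
Add 4 hours and 14 minutes leg 3 → 6:17 PM UTC.
Add 3 hours 14 minutes layover in Toronto → 9:31 PM UTC.
Add 10 hours 25 minutes leg 4 → 7:56 AM UTC (Aug 4).
Buenos Aires is UTC−3:00, so local arrival = 7:56 AM − 3:00 = 4:56 AM on Aug 4.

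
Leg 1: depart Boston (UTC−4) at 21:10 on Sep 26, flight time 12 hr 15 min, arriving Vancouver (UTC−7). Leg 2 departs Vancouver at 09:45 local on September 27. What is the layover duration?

Convert departure to UTC: 21:10 + 4:00 = 01:10 UTC on Sep 27.
Add 12 hours 15 minutes flight time → 13:25 UTC.
Vancouver is UTC−7:00, so local arrival = 13:25 − 7:00 = 06:25 on Sep 27.
Layover = 09:45 − 06:25 = 3 hours 20 minutes.

3 hours 20 minutes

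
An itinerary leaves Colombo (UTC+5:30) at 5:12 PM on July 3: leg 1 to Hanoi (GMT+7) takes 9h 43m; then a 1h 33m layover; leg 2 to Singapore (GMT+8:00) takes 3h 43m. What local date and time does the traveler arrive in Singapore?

Convert departure to UTC: 5:12 PM − 5:30 = 11:42 AM UTC on Jul 3.
Add 9 hours 43 minutes leg 1 → 9:25 PM UTC.
Add 1 hour and 33 minutes layover in Hanoi → 10:58 PM UTC.
Add 3 hours and 43 minutes leg 2 → 2:41 AM UTC (Jul 4).
Singapore is UTC+8:00, so local arrival = 2:41 AM + 8:00 = 10:41 AM on Jul 4.

10:41 AM on Jul 4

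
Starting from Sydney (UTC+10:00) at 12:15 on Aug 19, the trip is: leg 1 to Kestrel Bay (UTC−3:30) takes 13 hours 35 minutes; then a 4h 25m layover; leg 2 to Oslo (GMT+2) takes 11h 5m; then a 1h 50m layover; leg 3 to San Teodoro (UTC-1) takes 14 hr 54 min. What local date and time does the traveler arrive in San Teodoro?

23:04 on August 20

Convert departure to UTC: 12:15 − 10:00 = 02:15 UTC on Aug 19.
Add 13 hours and 35 minutes leg 1 → 15:50 UTC.
Add 4 hours 25 minutes layover in Kestrel Bay → 20:15 UTC.
Add 11 hours 5 minutes leg 2 → 07:20 UTC (Aug 20).
Add 1 hour and 50 minutes layover in Oslo → 09:10 UTC.
Add 14 hours 54 minutes leg 3 → 00:04 UTC (Aug 21).
San Teodoro is UTC−1:00, so local arrival = 00:04 − 1:00 = 23:04 on Aug 20.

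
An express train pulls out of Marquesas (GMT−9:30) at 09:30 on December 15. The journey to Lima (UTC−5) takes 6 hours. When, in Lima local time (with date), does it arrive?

Lima is 4:30 ahead of Marquesas.
After 6 hours it is 15:30 in Marquesas.
Shift by the zone difference: 15:30 + 4:30 = 20:00 on Dec 15 in Lima.

20:00 on Dec 15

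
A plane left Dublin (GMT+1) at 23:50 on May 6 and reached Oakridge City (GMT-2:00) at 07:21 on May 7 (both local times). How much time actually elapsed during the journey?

10 hours 31 minutes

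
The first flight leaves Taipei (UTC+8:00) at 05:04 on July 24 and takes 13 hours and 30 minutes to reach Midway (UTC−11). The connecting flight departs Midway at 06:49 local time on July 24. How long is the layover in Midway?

Convert departure to UTC: 05:04 − 8:00 = 21:04 UTC on Jul 23.
Add 13 hours 30 minutes flight time → 10:34 UTC (Jul 24).
Midway is UTC−11:00, so local arrival = 10:34 − 11:00 = 23:34 on Jul 23.
Layover = 06:49 − 23:34 (+1 day) = 7 hours 15 minutes.

7 hours 15 minutes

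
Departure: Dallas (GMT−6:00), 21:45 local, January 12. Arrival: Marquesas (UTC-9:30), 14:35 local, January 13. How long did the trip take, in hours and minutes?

Marquesas is 3:30 behind Dallas.
Clock-face elapsed time (ignoring zones) is 16 hours 50 minutes.
Actual elapsed = 16 hours 50 minutes + 3:30 = 20 hours 20 minutes.

20 hours 20 minutes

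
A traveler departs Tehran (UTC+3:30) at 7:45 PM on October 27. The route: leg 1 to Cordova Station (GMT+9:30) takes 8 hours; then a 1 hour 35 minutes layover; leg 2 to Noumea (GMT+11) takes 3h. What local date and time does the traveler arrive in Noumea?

Convert departure to UTC: 7:45 PM − 3:30 = 4:15 PM UTC on Oct 27.
Add 8 hours leg 1 → 12:15 AM UTC (Oct 28).
Add 1 hour 35 minutes layover in Cordova Station → 1:50 AM UTC.
Add 3 hours leg 2 → 4:50 AM UTC.
Noumea is UTC+11:00, so local arrival = 4:50 AM + 11:00 = 3:50 PM on Oct 28.

3:50 PM on October 28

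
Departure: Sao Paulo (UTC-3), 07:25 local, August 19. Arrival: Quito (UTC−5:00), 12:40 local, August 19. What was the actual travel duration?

7 hours 15 minutes

Departure in UTC: 07:25 + 3:00 = 10:25 on Aug 19.
Arrival in UTC: 12:40 + 5:00 = 17:40 on Aug 19.
Elapsed = 17:40 − 10:25 = 7 hours 15 minutes.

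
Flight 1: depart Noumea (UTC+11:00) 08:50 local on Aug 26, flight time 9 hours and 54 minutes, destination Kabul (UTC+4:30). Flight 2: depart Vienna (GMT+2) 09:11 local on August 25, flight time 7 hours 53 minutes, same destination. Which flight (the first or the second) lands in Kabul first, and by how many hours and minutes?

the second, by 16 hours 40 minutes

Flight 1 in UTC: 08:50 − 11:00 = 21:50 on Aug 25.
+9 hours and 54 minutes → arrive 07:44 UTC on Aug 26.
Flight 2 in UTC: 09:11 − 2:00 = 07:11 on Aug 25.
+7 hours 53 minutes → arrive 15:04 UTC on Aug 25.
Flight 2 lands earlier by 16 hours 40 minutes.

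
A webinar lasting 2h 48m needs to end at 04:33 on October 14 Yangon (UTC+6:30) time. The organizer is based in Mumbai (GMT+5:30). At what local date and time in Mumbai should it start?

Target end time in UTC: 04:33 − 6:30 = 22:03 on Oct 13.
Subtract 2 hours 48 minutes → start 19:15 UTC on Oct 13.
Mumbai is UTC+5:30: 19:15 + 5:30 = 00:45 on Oct 14.

00:45 on Oct 14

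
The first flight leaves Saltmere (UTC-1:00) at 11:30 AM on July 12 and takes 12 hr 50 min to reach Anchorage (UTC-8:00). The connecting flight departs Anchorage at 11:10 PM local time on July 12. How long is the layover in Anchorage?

Convert departure to UTC: 11:30 AM + 1:00 = 12:30 PM UTC on Jul 12.
Add 12 hours and 50 minutes flight time → 1:20 AM UTC (Jul 13).
Anchorage is UTC−8:00, so local arrival = 1:20 AM − 8:00 = 5:20 PM on Jul 12.
Layover = 11:10 PM − 5:20 PM = 5 hours 50 minutes.

5 hours 50 minutes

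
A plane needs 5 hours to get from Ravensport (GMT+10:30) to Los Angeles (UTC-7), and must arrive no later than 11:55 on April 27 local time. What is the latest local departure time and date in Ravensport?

00:25 on April 28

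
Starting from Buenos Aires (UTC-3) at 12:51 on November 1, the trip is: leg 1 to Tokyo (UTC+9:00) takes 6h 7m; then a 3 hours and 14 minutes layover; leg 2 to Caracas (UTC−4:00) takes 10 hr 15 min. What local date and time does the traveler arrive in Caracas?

07:27 on Nov 2

Convert departure to UTC: 12:51 + 3:00 = 15:51 UTC on Nov 1.
Add 6 hours and 7 minutes leg 1 → 21:58 UTC.
Add 3 hours and 14 minutes layover in Tokyo → 01:12 UTC (Nov 2).
Add 10 hours 15 minutes leg 2 → 11:27 UTC.
Caracas is UTC−4:00, so local arrival = 11:27 − 4:00 = 07:27 on Nov 2.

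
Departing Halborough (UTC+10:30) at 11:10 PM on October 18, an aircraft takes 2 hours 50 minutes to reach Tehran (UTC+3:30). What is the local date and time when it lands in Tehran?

Convert departure to UTC: 11:10 PM − 10:30 = 12:40 PM UTC on Oct 18.
Add 2 hours 50 minutes travel time → 3:30 PM UTC.
Tehran is UTC+3:30, so local arrival = 3:30 PM + 3:30 = 7:00 PM on Oct 18.

7:00 PM on October 18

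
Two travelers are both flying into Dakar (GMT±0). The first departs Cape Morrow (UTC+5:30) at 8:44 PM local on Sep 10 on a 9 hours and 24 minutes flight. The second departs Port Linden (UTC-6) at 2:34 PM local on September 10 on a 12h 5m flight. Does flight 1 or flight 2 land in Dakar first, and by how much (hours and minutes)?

Flight 1 in UTC: 8:44 PM − 5:30 = 3:14 PM on Sep 10.
+9 hours 24 minutes → arrive 12:38 AM UTC on Sep 11.
Flight 2 in UTC: 2:34 PM + 6:00 = 8:34 PM on Sep 10.
+12 hours 5 minutes → arrive 8:39 AM UTC on Sep 11.
Flight 1 lands earlier by 8 hours 1 minute.

the first, by 8 hours 1 minute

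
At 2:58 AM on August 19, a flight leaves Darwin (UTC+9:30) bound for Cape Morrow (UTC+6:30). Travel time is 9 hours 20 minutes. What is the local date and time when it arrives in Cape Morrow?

9:18 AM on August 19

Cape Morrow is 3:00 behind Darwin.
After 9 hours 20 minutes it is 12:18 PM in Darwin.
Shift by the zone difference: 12:18 PM − 3:00 = 9:18 AM on Aug 19 in Cape Morrow.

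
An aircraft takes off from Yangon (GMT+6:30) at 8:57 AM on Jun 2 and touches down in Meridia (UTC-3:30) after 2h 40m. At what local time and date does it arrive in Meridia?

1:37 AM on June 2

Convert departure to UTC: 8:57 AM − 6:30 = 2:27 AM UTC on Jun 2.
Add 2 hours and 40 minutes travel time → 5:07 AM UTC.
Meridia is UTC−3:30, so local arrival = 5:07 AM − 3:30 = 1:37 AM on Jun 2.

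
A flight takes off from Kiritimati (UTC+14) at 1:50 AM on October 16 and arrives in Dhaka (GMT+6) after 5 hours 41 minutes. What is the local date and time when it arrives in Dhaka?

11:31 PM on Oct 15

Convert departure to UTC: 1:50 AM − 14:00 = 11:50 AM UTC on Oct 15.
Add 5 hours 41 minutes travel time → 5:31 PM UTC.
Dhaka is UTC+6:00, so local arrival = 5:31 PM + 6:00 = 11:31 PM on Oct 15.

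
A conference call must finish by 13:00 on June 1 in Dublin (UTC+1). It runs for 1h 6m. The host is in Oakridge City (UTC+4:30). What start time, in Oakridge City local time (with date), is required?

Target end time in UTC: 13:00 − 1:00 = 12:00 on Jun 1.
Subtract 1 hour and 6 minutes → start 10:54 UTC on Jun 1.
Oakridge City is UTC+4:30: 10:54 + 4:30 = 15:24 on Jun 1.

15:24 on June 1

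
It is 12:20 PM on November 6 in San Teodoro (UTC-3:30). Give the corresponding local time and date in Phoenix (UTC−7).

Phoenix is 3:30 behind San Teodoro.
Shift by the zone difference: 12:20 PM − 3:30 = 8:50 AM on Nov 6 in Phoenix.

8:50 AM on November 6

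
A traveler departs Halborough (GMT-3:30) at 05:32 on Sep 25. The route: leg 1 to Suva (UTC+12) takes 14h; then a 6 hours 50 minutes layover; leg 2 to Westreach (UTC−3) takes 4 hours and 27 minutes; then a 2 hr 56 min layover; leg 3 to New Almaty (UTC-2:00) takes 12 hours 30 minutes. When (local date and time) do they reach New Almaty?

23:45 on Sep 26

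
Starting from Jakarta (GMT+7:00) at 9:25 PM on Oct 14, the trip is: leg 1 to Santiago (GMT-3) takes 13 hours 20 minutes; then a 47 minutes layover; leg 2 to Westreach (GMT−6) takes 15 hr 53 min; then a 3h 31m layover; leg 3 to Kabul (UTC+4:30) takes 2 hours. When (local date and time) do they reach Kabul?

6:26 AM on Oct 16

Convert departure to UTC: 9:25 PM − 7:00 = 2:25 PM UTC on Oct 14.
Add 13 hours 20 minutes leg 1 → 3:45 AM UTC (Oct 15).
Add 47 minutes layover in Santiago → 4:32 AM UTC.
Add 15 hours 53 minutes leg 2 → 8:25 PM UTC.
Add 3 hours 31 minutes layover in Westreach → 11:56 PM UTC.
Add 2 hours leg 3 → 1:56 AM UTC (Oct 16).
Kabul is UTC+4:30, so local arrival = 1:56 AM + 4:30 = 6:26 AM on Oct 16.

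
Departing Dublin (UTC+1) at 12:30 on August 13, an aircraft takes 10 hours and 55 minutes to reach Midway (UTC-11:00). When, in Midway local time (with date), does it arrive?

11:25 on Aug 13

Convert departure to UTC: 12:30 − 1:00 = 11:30 UTC on Aug 13.
Add 10 hours and 55 minutes travel time → 22:25 UTC.
Midway is UTC−11:00, so local arrival = 22:25 − 11:00 = 11:25 on Aug 13.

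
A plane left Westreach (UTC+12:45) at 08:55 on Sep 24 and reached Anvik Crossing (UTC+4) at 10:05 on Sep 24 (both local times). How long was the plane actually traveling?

9 hours 55 minutes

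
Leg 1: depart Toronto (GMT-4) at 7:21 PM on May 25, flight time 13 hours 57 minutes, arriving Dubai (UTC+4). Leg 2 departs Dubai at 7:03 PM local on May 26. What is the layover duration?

Convert departure to UTC: 7:21 PM + 4:00 = 11:21 PM UTC on May 25.
Add 13 hours and 57 minutes flight time → 1:18 PM UTC (May 26).
Dubai is UTC+4:00, so local arrival = 1:18 PM + 4:00 = 5:18 PM on May 26.
Layover = 7:03 PM − 5:18 PM = 1 hour 45 minutes.

1 hour 45 minutes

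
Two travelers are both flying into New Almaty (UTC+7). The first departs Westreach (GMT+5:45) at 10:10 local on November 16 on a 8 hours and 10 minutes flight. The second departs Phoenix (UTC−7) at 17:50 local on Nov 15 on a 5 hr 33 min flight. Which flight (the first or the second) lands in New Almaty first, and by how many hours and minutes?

Flight 1 in UTC: 10:10 − 5:45 = 04:25 on Nov 16.
+8 hours and 10 minutes → arrive 12:35 UTC on Nov 16.
Flight 2 in UTC: 17:50 + 7:00 = 00:50 on Nov 16.
+5 hours 33 minutes → arrive 06:23 UTC on Nov 16.
Flight 2 lands earlier by 6 hours 12 minutes.

the second, by 6 hours 12 minutes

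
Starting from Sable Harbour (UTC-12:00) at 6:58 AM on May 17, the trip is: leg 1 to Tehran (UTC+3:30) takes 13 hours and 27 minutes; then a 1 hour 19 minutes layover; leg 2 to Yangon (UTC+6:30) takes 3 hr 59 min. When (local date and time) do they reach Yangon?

Convert departure to UTC: 6:58 AM + 12:00 = 6:58 PM UTC on May 17.
Add 13 hours and 27 minutes leg 1 → 8:25 AM UTC (May 18).
Add 1 hour 19 minutes layover in Tehran → 9:44 AM UTC.
Add 3 hours and 59 minutes leg 2 → 1:43 PM UTC.
Yangon is UTC+6:30, so local arrival = 1:43 PM + 6:30 = 8:13 PM on May 18.

8:13 PM on May 18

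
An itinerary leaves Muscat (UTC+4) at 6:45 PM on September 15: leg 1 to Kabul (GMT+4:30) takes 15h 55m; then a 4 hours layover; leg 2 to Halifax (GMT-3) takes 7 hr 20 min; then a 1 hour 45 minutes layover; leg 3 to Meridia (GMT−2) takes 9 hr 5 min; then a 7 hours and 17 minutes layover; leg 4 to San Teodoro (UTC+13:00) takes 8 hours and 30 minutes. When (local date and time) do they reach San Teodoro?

9:37 AM on Sep 18

Convert departure to UTC: 6:45 PM − 4:00 = 2:45 PM UTC on Sep 15.
Add 15 hours 55 minutes leg 1 → 6:40 AM UTC (Sep 16).
Add 4 hours layover in Kabul → 10:40 AM UTC.
Add 7 hours 20 minutes leg 2 → 6:00 PM UTC.
Add 1 hour 45 minutes layover in Halifax → 7:45 PM UTC.
Add 9 hours and 5 minutes leg 3 → 4:50 AM UTC (Sep 17).
Add 7 hours and 17 minutes layover in Meridia → 12:07 PM UTC.
Add 8 hours 30 minutes leg 4 → 8:37 PM UTC.
San Teodoro is UTC+13:00, so local arrival = 8:37 PM + 13:00 = 9:37 AM on Sep 18.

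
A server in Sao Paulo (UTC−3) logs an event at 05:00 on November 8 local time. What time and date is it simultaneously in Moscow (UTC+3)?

In UTC: 05:00 + 3:00 = 08:00 on Nov 8.
Moscow is UTC+3:00: 08:00 + 3:00 = 11:00 on Nov 8.

11:00 on November 8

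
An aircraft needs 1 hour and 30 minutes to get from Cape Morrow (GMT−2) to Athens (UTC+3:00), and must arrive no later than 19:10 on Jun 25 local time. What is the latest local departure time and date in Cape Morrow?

Target arrival in UTC: 19:10 − 3:00 = 16:10 on Jun 25.
Subtract 1 hour 30 minutes → departure 14:40 UTC on Jun 25.
Cape Morrow is UTC−2:00: 14:40 − 2:00 = 12:40 on Jun 25.

12:40 on Jun 25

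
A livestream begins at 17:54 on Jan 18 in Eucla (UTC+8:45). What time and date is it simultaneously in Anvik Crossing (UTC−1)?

08:09 on January 18

In UTC: 17:54 − 8:45 = 09:09 on Jan 18.
Anvik Crossing is UTC−1:00: 09:09 − 1:00 = 08:09 on Jan 18.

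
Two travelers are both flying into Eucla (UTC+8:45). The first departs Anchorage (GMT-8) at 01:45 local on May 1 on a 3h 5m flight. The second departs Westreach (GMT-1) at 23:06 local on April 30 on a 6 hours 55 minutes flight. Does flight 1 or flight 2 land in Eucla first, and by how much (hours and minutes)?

the second, by 5 hours 49 minutes

Flight 1 in UTC: 01:45 + 8:00 = 09:45 on May 1.
+3 hours and 5 minutes → arrive 12:50 UTC on May 1.
Flight 2 in UTC: 23:06 + 1:00 = 00:06 on May 1.
+6 hours and 55 minutes → arrive 07:01 UTC on May 1.
Flight 2 lands earlier by 5 hours 49 minutes.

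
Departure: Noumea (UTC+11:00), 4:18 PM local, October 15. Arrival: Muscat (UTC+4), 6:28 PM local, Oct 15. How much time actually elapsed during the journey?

9 hours 10 minutes

Departure in UTC: 4:18 PM − 11:00 = 5:18 AM on Oct 15.
Arrival in UTC: 6:28 PM − 4:00 = 2:28 PM on Oct 15.
Elapsed = 2:28 PM − 5:18 AM = 9 hours 10 minutes.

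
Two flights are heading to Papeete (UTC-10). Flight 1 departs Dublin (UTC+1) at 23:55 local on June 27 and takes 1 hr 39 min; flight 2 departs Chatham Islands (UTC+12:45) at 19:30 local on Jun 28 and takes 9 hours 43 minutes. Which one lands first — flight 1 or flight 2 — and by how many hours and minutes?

Flight 1 in UTC: 23:55 − 1:00 = 22:55 on Jun 27.
+1 hour 39 minutes → arrive 00:34 UTC on Jun 28.
Flight 2 in UTC: 19:30 − 12:45 = 06:45 on Jun 28.
+9 hours 43 minutes → arrive 16:28 UTC on Jun 28.
Flight 1 lands earlier by 15 hours 54 minutes.

the first, by 15 hours 54 minutes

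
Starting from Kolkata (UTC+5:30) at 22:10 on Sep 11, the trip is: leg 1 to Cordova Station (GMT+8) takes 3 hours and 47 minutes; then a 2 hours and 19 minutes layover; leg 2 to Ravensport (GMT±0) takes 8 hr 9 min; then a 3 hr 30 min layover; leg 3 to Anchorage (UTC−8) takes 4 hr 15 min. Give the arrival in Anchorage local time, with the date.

06:40 on September 12

Convert departure to UTC: 22:10 − 5:30 = 16:40 UTC on Sep 11.
Add 3 hours and 47 minutes leg 1 → 20:27 UTC.
Add 2 hours 19 minutes layover in Cordova Station → 22:46 UTC.
Add 8 hours 9 minutes leg 2 → 06:55 UTC (Sep 12).
Add 3 hours and 30 minutes layover in Ravensport → 10:25 UTC.
Add 4 hours and 15 minutes leg 3 → 14:40 UTC.
Anchorage is UTC−8:00, so local arrival = 14:40 − 8:00 = 06:40 on Sep 12.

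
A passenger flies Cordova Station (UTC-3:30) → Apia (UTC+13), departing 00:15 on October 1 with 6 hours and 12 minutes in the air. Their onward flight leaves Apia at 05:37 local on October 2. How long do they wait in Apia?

6 hours 40 minutes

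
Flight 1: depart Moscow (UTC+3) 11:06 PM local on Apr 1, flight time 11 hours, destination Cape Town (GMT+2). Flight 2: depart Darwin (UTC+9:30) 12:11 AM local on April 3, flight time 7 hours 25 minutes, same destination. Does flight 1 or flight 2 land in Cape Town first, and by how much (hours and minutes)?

the first, by 15 hours

Flight 1 in UTC: 11:06 PM − 3:00 = 8:06 PM on Apr 1.
+11 hours → arrive 7:06 AM UTC on Apr 2.
Flight 2 in UTC: 12:11 AM − 9:30 = 2:41 PM on Apr 2.
+7 hours 25 minutes → arrive 10:06 PM UTC on Apr 2.
Flight 1 lands earlier by 15 hours.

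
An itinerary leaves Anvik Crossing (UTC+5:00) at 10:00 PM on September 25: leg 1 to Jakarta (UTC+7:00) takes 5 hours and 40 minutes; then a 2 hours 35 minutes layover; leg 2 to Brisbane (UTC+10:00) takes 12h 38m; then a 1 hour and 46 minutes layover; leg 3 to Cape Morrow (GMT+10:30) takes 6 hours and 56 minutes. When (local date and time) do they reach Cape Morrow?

Convert departure to UTC: 10:00 PM − 5:00 = 5:00 PM UTC on Sep 25.
Add 5 hours and 40 minutes leg 1 → 10:40 PM UTC.
Add 2 hours and 35 minutes layover in Jakarta → 1:15 AM UTC (Sep 26).
Add 12 hours 38 minutes leg 2 → 1:53 PM UTC.
Add 1 hour and 46 minutes layover in Brisbane → 3:39 PM UTC.
Add 6 hours 56 minutes leg 3 → 10:35 PM UTC.
Cape Morrow is UTC+10:30, so local arrival = 10:35 PM + 10:30 = 9:05 AM on Sep 27.

9:05 AM on September 27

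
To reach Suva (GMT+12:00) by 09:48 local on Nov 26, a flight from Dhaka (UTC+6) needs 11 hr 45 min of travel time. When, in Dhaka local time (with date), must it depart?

16:03 on November 25

Target arrival in UTC: 09:48 − 12:00 = 21:48 on Nov 25.
Subtract 11 hours 45 minutes → departure 10:03 UTC on Nov 25.
Dhaka is UTC+6:00: 10:03 + 6:00 = 16:03 on Nov 25.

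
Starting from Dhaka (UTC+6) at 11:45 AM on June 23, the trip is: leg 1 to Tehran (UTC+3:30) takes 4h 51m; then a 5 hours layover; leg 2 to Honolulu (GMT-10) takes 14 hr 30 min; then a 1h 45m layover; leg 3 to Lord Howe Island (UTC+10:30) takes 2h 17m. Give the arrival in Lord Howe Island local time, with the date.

Convert departure to UTC: 11:45 AM − 6:00 = 5:45 AM UTC on Jun 23.
Add 4 hours 51 minutes leg 1 → 10:36 AM UTC.
Add 5 hours layover in Tehran → 3:36 PM UTC.
Add 14 hours 30 minutes leg 2 → 6:06 AM UTC (Jun 24).
Add 1 hour and 45 minutes layover in Honolulu → 7:51 AM UTC.
Add 2 hours and 17 minutes leg 3 → 10:08 AM UTC.
Lord Howe Island is UTC+10:30, so local arrival = 10:08 AM + 10:30 = 8:38 PM on Jun 24.

8:38 PM on Jun 24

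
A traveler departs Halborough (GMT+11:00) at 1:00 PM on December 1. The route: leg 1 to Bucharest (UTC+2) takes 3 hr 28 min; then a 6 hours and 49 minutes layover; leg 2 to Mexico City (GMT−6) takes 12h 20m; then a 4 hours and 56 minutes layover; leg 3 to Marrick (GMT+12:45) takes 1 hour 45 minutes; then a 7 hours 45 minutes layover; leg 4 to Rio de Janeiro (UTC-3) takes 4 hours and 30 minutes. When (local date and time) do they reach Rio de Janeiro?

4:33 PM on Dec 2

Convert departure to UTC: 1:00 PM − 11:00 = 2:00 AM UTC on Dec 1.
Add 3 hours and 28 minutes leg 1 → 5:28 AM UTC.
Add 6 hours 49 minutes layover in Bucharest → 12:17 PM UTC.
Add 12 hours 20 minutes leg 2 → 12:37 AM UTC (Dec 2).
Add 4 hours 56 minutes layover in Mexico City → 5:33 AM UTC.
Add 1 hour and 45 minutes leg 3 → 7:18 AM UTC.
Add 7 hours 45 minutes layover in Marrick → 3:03 PM UTC.
Add 4 hours and 30 minutes leg 4 → 7:33 PM UTC.
Rio de Janeiro is UTC−3:00, so local arrival = 7:33 PM − 3:00 = 4:33 PM on Dec 2.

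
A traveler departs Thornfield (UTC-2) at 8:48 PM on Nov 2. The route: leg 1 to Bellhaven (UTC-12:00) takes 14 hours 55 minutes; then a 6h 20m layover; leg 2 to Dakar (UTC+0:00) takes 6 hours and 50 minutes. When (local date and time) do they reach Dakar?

2:53 AM on Nov 4

Convert departure to UTC: 8:48 PM + 2:00 = 10:48 PM UTC on Nov 2.
Add 14 hours and 55 minutes leg 1 → 1:43 PM UTC (Nov 3).
Add 6 hours 20 minutes layover in Bellhaven → 8:03 PM UTC.
Add 6 hours and 50 minutes leg 2 → 2:53 AM UTC (Nov 4).
Dakar is UTC+0, so local arrival is the same: 2:53 AM on Nov 4.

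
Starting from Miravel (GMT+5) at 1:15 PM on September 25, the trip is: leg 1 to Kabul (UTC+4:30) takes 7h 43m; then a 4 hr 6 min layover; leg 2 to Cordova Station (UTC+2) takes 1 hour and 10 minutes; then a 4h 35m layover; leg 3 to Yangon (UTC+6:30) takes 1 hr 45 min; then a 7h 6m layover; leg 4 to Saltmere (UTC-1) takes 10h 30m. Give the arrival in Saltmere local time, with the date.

Convert departure to UTC: 1:15 PM − 5:00 = 8:15 AM UTC on Sep 25.
Add 7 hours 43 minutes leg 1 → 3:58 PM UTC.
Add 4 hours and 6 minutes layover in Kabul → 8:04 PM UTC.
Add 1 hour and 10 minutes leg 2 → 9:14 PM UTC.
Add 4 hours 35 minutes layover in Cordova Station → 1:49 AM UTC (Sep 26).
Add 1 hour and 45 minutes leg 3 → 3:34 AM UTC.
Add 7 hours 6 minutes layover in Yangon → 10:40 AM UTC.
Add 10 hours and 30 minutes leg 4 → 9:10 PM UTC.
Saltmere is UTC−1:00, so local arrival = 9:10 PM − 1:00 = 8:10 PM on Sep 26.

8:10 PM on Sep 26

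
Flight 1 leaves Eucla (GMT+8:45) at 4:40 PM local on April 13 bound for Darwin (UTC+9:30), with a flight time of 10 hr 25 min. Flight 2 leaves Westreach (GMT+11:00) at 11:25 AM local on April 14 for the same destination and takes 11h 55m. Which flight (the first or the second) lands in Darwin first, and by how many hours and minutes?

Flight 1 in UTC: 4:40 PM − 8:45 = 7:55 AM on Apr 13.
+10 hours and 25 minutes → arrive 6:20 PM UTC on Apr 13.
Flight 2 in UTC: 11:25 AM − 11:00 = 12:25 AM on Apr 14.
+11 hours and 55 minutes → arrive 12:20 PM UTC on Apr 14.
Flight 1 lands earlier by 18 hours.

the first, by 18 hours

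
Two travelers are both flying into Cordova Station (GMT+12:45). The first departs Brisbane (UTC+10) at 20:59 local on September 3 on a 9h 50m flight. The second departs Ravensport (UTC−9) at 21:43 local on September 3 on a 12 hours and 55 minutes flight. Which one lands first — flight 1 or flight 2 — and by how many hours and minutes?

the first, by 22 hours 49 minutes

Flight 1 in UTC: 20:59 − 10:00 = 10:59 on Sep 3.
+9 hours 50 minutes → arrive 20:49 UTC on Sep 3.
Flight 2 in UTC: 21:43 + 9:00 = 06:43 on Sep 4.
+12 hours and 55 minutes → arrive 19:38 UTC on Sep 4.
Flight 1 lands earlier by 22 hours 49 minutes.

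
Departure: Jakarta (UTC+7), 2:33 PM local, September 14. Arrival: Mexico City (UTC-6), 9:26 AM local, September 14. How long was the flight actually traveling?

7 hours 53 minutes

Departure in UTC: 2:33 PM − 7:00 = 7:33 AM on Sep 14.
Arrival in UTC: 9:26 AM + 6:00 = 3:26 PM on Sep 14.
Elapsed = 3:26 PM − 7:33 AM = 7 hours 53 minutes.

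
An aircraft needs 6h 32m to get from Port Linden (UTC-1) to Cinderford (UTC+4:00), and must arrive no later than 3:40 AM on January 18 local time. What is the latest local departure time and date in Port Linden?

Target arrival in UTC: 3:40 AM − 4:00 = 11:40 PM on Jan 17.
Subtract 6 hours 32 minutes → departure 5:08 PM UTC on Jan 17.
Port Linden is UTC−1:00: 5:08 PM − 1:00 = 4:08 PM on Jan 17.

4:08 PM on January 17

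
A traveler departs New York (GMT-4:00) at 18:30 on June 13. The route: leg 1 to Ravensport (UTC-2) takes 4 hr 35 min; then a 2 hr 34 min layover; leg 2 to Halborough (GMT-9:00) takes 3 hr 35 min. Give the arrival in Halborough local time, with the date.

Convert departure to UTC: 18:30 + 4:00 = 22:30 UTC on Jun 13.
Add 4 hours and 35 minutes leg 1 → 03:05 UTC (Jun 14).
Add 2 hours and 34 minutes layover in Ravensport → 05:39 UTC.
Add 3 hours and 35 minutes leg 2 → 09:14 UTC.
Halborough is UTC−9:00, so local arrival = 09:14 − 9:00 = 00:14 on Jun 14.

00:14 on Jun 14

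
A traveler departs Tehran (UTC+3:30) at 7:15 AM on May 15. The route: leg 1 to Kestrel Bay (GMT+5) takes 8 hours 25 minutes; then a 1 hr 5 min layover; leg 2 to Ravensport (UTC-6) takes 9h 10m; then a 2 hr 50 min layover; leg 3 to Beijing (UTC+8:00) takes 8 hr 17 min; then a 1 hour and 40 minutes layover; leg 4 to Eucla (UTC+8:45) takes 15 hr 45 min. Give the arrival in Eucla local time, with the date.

Convert departure to UTC: 7:15 AM − 3:30 = 3:45 AM UTC on May 15.
Add 8 hours and 25 minutes leg 1 → 12:10 PM UTC.
Add 1 hour 5 minutes layover in Kestrel Bay → 1:15 PM UTC.
Add 9 hours and 10 minutes leg 2 → 10:25 PM UTC.
Add 2 hours 50 minutes layover in Ravensport → 1:15 AM UTC (May 16).
Add 8 hours 17 minutes leg 3 → 9:32 AM UTC.
Add 1 hour 40 minutes layover in Beijing → 11:12 AM UTC.
Add 15 hours 45 minutes leg 4 → 2:57 AM UTC (May 17).
Eucla is UTC+8:45, so local arrival = 2:57 AM + 8:45 = 11:42 AM on May 17.

11:42 AM on May 17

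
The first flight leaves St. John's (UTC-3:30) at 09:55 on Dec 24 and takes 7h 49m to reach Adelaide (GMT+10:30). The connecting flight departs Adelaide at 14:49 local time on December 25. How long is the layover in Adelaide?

Convert departure to UTC: 09:55 + 3:30 = 13:25 UTC on Dec 24.
Add 7 hours 49 minutes flight time → 21:14 UTC.
Adelaide is UTC+10:30, so local arrival = 21:14 + 10:30 = 07:44 on Dec 25.
Layover = 14:49 − 07:44 = 7 hours 5 minutes.

7 hours 5 minutes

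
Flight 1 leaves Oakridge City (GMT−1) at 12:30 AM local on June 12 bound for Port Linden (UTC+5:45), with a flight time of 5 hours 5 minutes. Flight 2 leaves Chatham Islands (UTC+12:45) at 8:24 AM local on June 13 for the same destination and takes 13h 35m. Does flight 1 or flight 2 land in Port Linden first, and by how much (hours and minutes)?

the first, by 26 hours 39 minutes

Flight 1 in UTC: 12:30 AM + 1:00 = 1:30 AM on Jun 12.
+5 hours 5 minutes → arrive 6:35 AM UTC on Jun 12.
Flight 2 in UTC: 8:24 AM − 12:45 = 7:39 PM on Jun 12.
+13 hours and 35 minutes → arrive 9:14 AM UTC on Jun 13.
Flight 1 lands earlier by 26 hours 39 minutes.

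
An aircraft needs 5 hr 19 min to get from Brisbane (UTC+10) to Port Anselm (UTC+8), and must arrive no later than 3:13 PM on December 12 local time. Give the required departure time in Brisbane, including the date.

11:54 AM on December 12

Target arrival in UTC: 3:13 PM − 8:00 = 7:13 AM on Dec 12.
Subtract 5 hours 19 minutes → departure 1:54 AM UTC on Dec 12.
Brisbane is UTC+10:00: 1:54 AM + 10:00 = 11:54 AM on Dec 12.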